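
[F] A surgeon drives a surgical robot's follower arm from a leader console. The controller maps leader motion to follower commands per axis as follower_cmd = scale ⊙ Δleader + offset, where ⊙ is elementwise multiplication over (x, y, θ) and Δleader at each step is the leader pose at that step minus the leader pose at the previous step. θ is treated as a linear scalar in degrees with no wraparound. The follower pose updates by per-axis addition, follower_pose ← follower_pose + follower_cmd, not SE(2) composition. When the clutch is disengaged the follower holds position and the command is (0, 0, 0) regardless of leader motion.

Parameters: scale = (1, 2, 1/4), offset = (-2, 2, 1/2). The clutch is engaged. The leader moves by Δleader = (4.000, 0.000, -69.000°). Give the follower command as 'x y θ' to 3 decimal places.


axis x: 1·4.000 + -2 = 2.000
axis y: 2·0.000 + 2 = 2.000
axis θ: 1/4·-69.000 + 1/2 = -16.750

2.000 2.000 -16.750


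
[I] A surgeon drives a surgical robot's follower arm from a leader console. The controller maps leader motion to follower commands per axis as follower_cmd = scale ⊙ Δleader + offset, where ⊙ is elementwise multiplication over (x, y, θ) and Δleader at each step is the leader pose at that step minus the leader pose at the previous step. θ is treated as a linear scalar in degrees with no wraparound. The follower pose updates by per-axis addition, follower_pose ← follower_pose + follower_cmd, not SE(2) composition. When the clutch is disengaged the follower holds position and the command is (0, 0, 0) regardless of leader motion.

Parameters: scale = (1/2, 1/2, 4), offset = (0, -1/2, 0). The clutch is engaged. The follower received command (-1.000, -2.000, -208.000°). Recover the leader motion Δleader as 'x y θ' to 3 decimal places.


axis x: (-1.000 − 0) / (1/2) = -2.000
axis y: (-2.000 − -1/2) / (1/2) = -3.000
axis θ: (-208.000 − 0) / (4) = -52.000

-2.000 -3.000 -52.000


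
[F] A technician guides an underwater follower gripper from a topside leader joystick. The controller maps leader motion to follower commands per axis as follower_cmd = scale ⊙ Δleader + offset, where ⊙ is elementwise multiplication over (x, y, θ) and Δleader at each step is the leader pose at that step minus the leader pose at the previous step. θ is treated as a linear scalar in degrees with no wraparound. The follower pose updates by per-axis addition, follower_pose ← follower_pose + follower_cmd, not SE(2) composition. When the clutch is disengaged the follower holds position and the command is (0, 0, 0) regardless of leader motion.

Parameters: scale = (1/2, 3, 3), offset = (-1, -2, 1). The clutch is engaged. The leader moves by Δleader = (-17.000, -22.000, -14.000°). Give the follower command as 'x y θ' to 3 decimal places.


axis x: 1/2·-17.000 + -1 = -9.500
axis y: 3·-22.000 + -2 = -68.000
axis θ: 3·-14.000 + 1 = -41.000

-9.500 -68.000 -41.000


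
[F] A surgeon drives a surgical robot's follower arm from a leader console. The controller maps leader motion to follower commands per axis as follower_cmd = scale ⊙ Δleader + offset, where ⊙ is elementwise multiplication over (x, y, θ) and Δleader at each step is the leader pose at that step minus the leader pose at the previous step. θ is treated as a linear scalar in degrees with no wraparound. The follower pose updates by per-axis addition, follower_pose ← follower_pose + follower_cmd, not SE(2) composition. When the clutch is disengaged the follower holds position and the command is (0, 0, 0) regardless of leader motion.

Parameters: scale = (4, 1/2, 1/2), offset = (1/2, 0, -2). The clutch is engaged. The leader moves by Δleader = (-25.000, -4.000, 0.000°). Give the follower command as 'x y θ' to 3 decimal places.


-99.500 -2.000 -2.000

axis x: 4·-25.000 + 1/2 = -99.500
axis y: 1/2·-4.000 + 0 = -2.000
axis θ: 1/2·0.000 + -2 = -2.000


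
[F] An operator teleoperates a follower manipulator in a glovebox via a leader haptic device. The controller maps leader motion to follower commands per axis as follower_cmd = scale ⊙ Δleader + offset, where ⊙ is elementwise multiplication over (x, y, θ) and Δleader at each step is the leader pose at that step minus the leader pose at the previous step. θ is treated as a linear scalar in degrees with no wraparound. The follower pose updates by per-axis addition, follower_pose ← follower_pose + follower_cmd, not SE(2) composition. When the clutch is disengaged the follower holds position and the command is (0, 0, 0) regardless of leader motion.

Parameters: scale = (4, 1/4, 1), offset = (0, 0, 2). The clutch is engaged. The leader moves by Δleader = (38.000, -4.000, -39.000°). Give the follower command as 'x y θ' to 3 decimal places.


152.000 -1.000 -37.000

axis x: 4·38.000 + 0 = 152.000
axis y: 1/4·-4.000 + 0 = -1.000
axis θ: 1·-39.000 + 2 = -37.000


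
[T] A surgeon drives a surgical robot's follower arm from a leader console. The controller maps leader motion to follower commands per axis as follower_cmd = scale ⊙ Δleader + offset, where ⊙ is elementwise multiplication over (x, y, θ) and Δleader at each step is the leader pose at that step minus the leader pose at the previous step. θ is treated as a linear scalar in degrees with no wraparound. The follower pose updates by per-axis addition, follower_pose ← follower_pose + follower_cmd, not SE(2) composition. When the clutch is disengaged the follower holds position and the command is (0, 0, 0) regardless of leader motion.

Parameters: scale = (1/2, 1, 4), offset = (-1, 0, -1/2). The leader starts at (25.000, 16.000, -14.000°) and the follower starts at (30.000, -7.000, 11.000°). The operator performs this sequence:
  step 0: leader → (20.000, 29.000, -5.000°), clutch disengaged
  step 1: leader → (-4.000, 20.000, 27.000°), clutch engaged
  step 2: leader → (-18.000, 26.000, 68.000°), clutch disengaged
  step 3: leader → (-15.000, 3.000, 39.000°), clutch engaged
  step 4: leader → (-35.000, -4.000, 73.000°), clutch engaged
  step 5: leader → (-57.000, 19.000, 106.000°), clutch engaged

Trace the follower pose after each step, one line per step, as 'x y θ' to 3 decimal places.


30.000 -7.000 11.000
17.000 -16.000 138.500
17.000 -16.000 138.500
17.500 -39.000 22.000
6.500 -46.000 157.500
-5.500 -23.000 289.000

step 0: Δleader=(-5.000, 13.000, 9.000°), disengaged; cmd=(0,0,0) → follower holds at (30.000, -7.000, 11.000°)
step 1: Δleader=(-24.000, -9.000, 32.000°), engaged; cmd=(-13.000, -9.000, 127.500°) → follower=(17.000, -16.000, 138.500°)
step 2: Δleader=(-14.000, 6.000, 41.000°), disengaged; cmd=(0,0,0) → follower holds at (17.000, -16.000, 138.500°)
step 3: Δleader=(3.000, -23.000, -29.000°), engaged; cmd=(0.500, -23.000, -116.500°) → follower=(17.500, -39.000, 22.000°)
step 4: Δleader=(-20.000, -7.000, 34.000°), engaged; cmd=(-11.000, -7.000, 135.500°) → follower=(6.500, -46.000, 157.500°)
step 5: Δleader=(-22.000, 23.000, 33.000°), engaged; cmd=(-12.000, 23.000, 131.500°) → follower=(-5.500, -23.000, 289.000°)


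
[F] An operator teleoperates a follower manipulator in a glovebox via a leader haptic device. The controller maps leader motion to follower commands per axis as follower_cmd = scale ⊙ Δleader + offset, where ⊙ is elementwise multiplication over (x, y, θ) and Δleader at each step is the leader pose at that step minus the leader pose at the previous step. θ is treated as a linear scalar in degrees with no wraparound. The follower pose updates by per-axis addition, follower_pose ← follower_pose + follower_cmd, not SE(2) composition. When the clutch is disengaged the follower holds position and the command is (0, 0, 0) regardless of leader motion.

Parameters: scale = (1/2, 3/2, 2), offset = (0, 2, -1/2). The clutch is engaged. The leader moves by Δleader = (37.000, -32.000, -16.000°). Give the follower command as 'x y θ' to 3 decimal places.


axis x: 1/2·37.000 + 0 = 18.500
axis y: 3/2·-32.000 + 2 = -46.000
axis θ: 2·-16.000 + -1/2 = -32.500

18.500 -46.000 -32.500


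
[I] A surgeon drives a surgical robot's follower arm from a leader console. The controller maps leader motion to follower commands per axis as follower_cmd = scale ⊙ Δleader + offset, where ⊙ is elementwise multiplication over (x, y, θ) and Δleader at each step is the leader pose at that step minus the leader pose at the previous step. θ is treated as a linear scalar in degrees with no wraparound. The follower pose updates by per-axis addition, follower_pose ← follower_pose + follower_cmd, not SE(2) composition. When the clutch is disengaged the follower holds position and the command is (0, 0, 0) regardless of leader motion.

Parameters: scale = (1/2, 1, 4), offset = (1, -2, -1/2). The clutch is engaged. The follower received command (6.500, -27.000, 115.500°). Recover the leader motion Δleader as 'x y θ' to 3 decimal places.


axis x: (6.500 − 1) / (1/2) = 11.000
axis y: (-27.000 − -2) / (1) = -25.000
axis θ: (115.500 − -1/2) / (4) = 29.000

11.000 -25.000 29.000


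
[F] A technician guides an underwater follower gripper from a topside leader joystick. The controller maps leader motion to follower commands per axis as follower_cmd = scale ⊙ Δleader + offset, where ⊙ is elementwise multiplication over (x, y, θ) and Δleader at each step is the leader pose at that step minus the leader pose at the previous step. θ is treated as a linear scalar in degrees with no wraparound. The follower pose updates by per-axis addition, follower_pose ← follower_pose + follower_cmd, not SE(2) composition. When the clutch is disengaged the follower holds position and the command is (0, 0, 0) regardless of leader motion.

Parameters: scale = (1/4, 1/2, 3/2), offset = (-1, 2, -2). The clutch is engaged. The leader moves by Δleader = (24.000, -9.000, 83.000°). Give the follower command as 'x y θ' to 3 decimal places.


axis x: 1/4·24.000 + -1 = 5.000
axis y: 1/2·-9.000 + 2 = -2.500
axis θ: 3/2·83.000 + -2 = 122.500

5.000 -2.500 122.500


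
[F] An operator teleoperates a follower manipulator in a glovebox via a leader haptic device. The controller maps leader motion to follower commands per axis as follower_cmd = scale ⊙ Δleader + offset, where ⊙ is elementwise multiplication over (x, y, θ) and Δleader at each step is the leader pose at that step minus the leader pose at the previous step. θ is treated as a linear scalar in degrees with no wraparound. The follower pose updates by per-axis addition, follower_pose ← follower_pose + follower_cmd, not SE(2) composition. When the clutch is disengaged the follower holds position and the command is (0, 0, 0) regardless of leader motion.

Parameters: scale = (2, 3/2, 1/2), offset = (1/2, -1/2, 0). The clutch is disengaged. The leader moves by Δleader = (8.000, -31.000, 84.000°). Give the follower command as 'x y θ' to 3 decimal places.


clutch disengaged → follower holds; cmd = (0, 0, 0)

0.000 0.000 0.000


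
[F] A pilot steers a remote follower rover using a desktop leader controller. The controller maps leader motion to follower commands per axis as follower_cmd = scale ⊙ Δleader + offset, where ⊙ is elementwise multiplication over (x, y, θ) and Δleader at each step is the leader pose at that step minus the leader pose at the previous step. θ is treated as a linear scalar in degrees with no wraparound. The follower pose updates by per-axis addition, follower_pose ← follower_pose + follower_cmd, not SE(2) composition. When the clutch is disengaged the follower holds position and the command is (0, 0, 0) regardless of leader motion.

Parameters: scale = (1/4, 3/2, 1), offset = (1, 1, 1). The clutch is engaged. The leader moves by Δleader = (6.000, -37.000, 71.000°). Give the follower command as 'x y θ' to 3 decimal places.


2.500 -54.500 72.000

axis x: 1/4·6.000 + 1 = 2.500
axis y: 3/2·-37.000 + 1 = -54.500
axis θ: 1·71.000 + 1 = 72.000


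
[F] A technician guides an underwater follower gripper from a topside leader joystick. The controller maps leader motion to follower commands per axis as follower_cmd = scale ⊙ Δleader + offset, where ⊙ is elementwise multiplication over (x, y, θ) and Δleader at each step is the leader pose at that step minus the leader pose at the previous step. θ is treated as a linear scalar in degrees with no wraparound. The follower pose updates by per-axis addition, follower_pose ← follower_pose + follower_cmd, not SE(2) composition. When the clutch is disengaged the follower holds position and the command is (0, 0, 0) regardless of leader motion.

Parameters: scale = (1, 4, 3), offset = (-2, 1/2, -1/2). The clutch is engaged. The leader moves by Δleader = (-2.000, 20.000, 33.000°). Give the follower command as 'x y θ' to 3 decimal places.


-4.000 80.500 98.500

axis x: 1·-2.000 + -2 = -4.000
axis y: 4·20.000 + 1/2 = 80.500
axis θ: 3·33.000 + -1/2 = 98.500


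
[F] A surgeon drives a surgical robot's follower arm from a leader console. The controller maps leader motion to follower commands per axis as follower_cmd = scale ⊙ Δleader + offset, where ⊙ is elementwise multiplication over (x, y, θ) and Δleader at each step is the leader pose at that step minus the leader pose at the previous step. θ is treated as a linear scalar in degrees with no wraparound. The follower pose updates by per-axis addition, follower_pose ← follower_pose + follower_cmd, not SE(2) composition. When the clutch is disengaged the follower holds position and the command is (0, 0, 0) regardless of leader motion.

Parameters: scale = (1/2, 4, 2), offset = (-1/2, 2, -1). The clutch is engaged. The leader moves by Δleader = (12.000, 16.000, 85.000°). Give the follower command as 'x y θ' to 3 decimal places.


5.500 66.000 169.000

axis x: 1/2·12.000 + -1/2 = 5.500
axis y: 4·16.000 + 2 = 66.000
axis θ: 2·85.000 + -1 = 169.000


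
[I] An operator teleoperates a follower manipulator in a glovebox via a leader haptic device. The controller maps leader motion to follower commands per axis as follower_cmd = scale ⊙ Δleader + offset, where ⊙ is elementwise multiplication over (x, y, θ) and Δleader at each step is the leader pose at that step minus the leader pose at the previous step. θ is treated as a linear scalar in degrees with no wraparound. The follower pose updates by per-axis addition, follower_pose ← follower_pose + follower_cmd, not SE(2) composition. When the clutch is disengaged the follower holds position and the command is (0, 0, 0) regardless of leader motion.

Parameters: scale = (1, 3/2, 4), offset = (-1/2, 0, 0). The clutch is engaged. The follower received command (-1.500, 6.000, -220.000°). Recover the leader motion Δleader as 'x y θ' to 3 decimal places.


-1.000 4.000 -55.000

axis x: (-1.500 − -1/2) / (1) = -1.000
axis y: (6.000 − 0) / (3/2) = 4.000
axis θ: (-220.000 − 0) / (4) = -55.000


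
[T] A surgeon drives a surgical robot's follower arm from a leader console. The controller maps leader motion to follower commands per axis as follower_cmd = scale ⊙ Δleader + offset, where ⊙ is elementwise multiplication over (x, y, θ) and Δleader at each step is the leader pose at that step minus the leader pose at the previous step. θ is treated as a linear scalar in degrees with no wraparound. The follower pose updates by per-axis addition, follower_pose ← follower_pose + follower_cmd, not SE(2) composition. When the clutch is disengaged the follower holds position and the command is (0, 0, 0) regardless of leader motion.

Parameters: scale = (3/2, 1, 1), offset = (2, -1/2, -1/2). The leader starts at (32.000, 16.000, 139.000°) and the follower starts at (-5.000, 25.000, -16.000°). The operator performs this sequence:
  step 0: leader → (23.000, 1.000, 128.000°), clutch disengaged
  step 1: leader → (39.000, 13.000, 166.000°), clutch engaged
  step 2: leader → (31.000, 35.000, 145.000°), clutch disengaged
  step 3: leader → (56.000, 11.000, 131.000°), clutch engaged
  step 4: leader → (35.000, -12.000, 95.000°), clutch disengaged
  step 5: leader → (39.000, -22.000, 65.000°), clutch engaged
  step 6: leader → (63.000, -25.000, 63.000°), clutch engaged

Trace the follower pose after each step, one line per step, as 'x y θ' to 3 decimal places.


step 0: Δleader=(-9.000, -15.000, -11.000°), disengaged; cmd=(0,0,0) → follower holds at (-5.000, 25.000, -16.000°)
step 1: Δleader=(16.000, 12.000, 38.000°), engaged; cmd=(26.000, 11.500, 37.500°) → follower=(21.000, 36.500, 21.500°)
step 2: Δleader=(-8.000, 22.000, -21.000°), disengaged; cmd=(0,0,0) → follower holds at (21.000, 36.500, 21.500°)
step 3: Δleader=(25.000, -24.000, -14.000°), engaged; cmd=(39.500, -24.500, -14.500°) → follower=(60.500, 12.000, 7.000°)
step 4: Δleader=(-21.000, -23.000, -36.000°), disengaged; cmd=(0,0,0) → follower holds at (60.500, 12.000, 7.000°)
step 5: Δleader=(4.000, -10.000, -30.000°), engaged; cmd=(8.000, -10.500, -30.500°) → follower=(68.500, 1.500, -23.500°)
step 6: Δleader=(24.000, -3.000, -2.000°), engaged; cmd=(38.000, -3.500, -2.500°) → follower=(106.500, -2.000, -26.000°)

-5.000 25.000 -16.000
21.000 36.500 21.500
21.000 36.500 21.500
60.500 12.000 7.000
60.500 12.000 7.000
68.500 1.500 -23.500
106.500 -2.000 -26.000


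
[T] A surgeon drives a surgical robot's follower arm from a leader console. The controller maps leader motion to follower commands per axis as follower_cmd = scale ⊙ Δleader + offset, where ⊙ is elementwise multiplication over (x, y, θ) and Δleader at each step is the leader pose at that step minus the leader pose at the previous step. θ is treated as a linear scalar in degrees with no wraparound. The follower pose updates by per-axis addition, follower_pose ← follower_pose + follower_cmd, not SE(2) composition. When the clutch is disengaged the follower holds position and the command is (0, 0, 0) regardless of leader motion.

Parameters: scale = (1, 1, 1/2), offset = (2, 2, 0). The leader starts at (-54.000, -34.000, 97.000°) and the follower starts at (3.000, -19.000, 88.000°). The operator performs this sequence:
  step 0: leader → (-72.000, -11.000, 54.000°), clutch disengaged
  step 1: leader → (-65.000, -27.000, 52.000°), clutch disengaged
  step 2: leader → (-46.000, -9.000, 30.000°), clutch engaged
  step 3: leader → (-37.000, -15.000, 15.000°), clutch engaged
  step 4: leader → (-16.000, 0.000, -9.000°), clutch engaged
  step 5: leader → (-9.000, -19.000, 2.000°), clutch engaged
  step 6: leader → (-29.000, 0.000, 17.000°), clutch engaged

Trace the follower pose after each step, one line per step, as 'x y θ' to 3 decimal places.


3.000 -19.000 88.000
3.000 -19.000 88.000
24.000 1.000 77.000
35.000 -3.000 69.500
58.000 14.000 57.500
67.000 -3.000 63.000
49.000 18.000 70.500

step 0: Δleader=(-18.000, 23.000, -43.000°), disengaged; cmd=(0,0,0) → follower holds at (3.000, -19.000, 88.000°)
step 1: Δleader=(7.000, -16.000, -2.000°), disengaged; cmd=(0,0,0) → follower holds at (3.000, -19.000, 88.000°)
step 2: Δleader=(19.000, 18.000, -22.000°), engaged; cmd=(21.000, 20.000, -11.000°) → follower=(24.000, 1.000, 77.000°)
step 3: Δleader=(9.000, -6.000, -15.000°), engaged; cmd=(11.000, -4.000, -7.500°) → follower=(35.000, -3.000, 69.500°)
step 4: Δleader=(21.000, 15.000, -24.000°), engaged; cmd=(23.000, 17.000, -12.000°) → follower=(58.000, 14.000, 57.500°)
step 5: Δleader=(7.000, -19.000, 11.000°), engaged; cmd=(9.000, -17.000, 5.500°) → follower=(67.000, -3.000, 63.000°)
step 6: Δleader=(-20.000, 19.000, 15.000°), engaged; cmd=(-18.000, 21.000, 7.500°) → follower=(49.000, 18.000, 70.500°)


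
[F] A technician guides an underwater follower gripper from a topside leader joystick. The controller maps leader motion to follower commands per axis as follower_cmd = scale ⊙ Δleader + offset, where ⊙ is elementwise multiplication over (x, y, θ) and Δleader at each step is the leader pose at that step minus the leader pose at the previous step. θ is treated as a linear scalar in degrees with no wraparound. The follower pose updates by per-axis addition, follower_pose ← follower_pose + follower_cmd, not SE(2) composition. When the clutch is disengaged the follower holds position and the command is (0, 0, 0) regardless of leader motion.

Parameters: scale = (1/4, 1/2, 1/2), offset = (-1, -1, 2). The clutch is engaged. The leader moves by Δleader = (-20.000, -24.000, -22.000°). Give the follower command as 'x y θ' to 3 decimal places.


axis x: 1/4·-20.000 + -1 = -6.000
axis y: 1/2·-24.000 + -1 = -13.000
axis θ: 1/2·-22.000 + 2 = -9.000

-6.000 -13.000 -9.000


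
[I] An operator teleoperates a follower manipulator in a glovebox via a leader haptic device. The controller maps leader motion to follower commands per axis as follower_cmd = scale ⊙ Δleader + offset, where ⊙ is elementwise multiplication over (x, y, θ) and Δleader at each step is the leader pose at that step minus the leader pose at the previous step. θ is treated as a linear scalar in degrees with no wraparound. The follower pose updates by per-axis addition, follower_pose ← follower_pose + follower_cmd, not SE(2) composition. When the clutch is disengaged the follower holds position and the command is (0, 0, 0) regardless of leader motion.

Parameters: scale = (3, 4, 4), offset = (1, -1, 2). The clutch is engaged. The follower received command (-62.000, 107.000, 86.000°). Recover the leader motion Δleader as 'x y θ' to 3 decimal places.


-21.000 27.000 21.000

axis x: (-62.000 − 1) / (3) = -21.000
axis y: (107.000 − -1) / (4) = 27.000
axis θ: (86.000 − 2) / (4) = 21.000


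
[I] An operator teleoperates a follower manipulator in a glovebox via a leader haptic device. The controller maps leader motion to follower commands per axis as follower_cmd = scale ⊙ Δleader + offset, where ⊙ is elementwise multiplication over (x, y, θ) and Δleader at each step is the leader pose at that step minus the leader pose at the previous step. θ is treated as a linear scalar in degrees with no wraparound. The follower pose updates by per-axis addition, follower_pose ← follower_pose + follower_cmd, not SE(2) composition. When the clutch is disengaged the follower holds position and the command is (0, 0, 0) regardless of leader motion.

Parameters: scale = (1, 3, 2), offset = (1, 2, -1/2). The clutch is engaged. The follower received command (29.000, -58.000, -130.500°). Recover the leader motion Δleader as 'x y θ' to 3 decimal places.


axis x: (29.000 − 1) / (1) = 28.000
axis y: (-58.000 − 2) / (3) = -20.000
axis θ: (-130.500 − -1/2) / (2) = -65.000

28.000 -20.000 -65.000


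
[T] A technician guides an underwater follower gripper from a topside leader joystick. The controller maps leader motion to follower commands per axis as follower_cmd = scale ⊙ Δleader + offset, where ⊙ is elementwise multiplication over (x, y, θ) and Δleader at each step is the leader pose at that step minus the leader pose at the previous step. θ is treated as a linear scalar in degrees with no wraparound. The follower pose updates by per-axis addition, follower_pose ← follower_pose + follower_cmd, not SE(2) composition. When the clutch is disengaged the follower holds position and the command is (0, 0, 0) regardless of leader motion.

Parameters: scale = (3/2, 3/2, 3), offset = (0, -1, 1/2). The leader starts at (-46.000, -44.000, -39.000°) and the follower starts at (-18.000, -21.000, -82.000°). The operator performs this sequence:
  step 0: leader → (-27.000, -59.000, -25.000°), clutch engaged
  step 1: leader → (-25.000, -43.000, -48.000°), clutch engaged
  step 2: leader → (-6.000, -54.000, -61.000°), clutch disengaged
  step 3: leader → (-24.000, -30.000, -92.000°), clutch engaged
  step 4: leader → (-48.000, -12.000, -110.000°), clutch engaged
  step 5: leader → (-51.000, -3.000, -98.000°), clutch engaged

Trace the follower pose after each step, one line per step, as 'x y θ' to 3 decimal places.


10.500 -44.500 -39.500
13.500 -21.500 -108.000
13.500 -21.500 -108.000
-13.500 13.500 -200.500
-49.500 39.500 -254.000
-54.000 52.000 -217.500

step 0: Δleader=(19.000, -15.000, 14.000°), engaged; cmd=(28.500, -23.500, 42.500°) → follower=(10.500, -44.500, -39.500°)
step 1: Δleader=(2.000, 16.000, -23.000°), engaged; cmd=(3.000, 23.000, -68.500°) → follower=(13.500, -21.500, -108.000°)
step 2: Δleader=(19.000, -11.000, -13.000°), disengaged; cmd=(0,0,0) → follower holds at (13.500, -21.500, -108.000°)
step 3: Δleader=(-18.000, 24.000, -31.000°), engaged; cmd=(-27.000, 35.000, -92.500°) → follower=(-13.500, 13.500, -200.500°)
step 4: Δleader=(-24.000, 18.000, -18.000°), engaged; cmd=(-36.000, 26.000, -53.500°) → follower=(-49.500, 39.500, -254.000°)
step 5: Δleader=(-3.000, 9.000, 12.000°), engaged; cmd=(-4.500, 12.500, 36.500°) → follower=(-54.000, 52.000, -217.500°)


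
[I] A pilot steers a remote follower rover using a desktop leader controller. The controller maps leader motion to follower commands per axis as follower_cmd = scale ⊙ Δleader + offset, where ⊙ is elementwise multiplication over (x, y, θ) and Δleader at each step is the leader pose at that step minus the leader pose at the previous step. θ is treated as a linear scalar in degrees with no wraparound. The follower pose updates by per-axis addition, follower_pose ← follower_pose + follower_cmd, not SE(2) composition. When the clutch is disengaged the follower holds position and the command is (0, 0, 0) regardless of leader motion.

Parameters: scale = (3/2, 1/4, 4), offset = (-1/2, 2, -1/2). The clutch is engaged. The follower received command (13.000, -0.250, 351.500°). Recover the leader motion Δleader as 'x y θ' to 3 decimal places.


axis x: (13.000 − -1/2) / (3/2) = 9.000
axis y: (-0.250 − 2) / (1/4) = -9.000
axis θ: (351.500 − -1/2) / (4) = 88.000

9.000 -9.000 88.000


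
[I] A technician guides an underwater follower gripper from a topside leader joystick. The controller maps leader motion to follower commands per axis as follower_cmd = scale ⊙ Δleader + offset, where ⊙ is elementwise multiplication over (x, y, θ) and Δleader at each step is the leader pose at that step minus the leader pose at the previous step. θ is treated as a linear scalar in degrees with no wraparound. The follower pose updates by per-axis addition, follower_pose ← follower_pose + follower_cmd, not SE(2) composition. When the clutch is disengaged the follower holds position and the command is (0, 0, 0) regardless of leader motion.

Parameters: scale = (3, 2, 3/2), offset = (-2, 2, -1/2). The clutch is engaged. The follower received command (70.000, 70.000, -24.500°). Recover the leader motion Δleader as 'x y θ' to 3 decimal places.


axis x: (70.000 − -2) / (3) = 24.000
axis y: (70.000 − 2) / (2) = 34.000
axis θ: (-24.500 − -1/2) / (3/2) = -16.000

24.000 34.000 -16.000


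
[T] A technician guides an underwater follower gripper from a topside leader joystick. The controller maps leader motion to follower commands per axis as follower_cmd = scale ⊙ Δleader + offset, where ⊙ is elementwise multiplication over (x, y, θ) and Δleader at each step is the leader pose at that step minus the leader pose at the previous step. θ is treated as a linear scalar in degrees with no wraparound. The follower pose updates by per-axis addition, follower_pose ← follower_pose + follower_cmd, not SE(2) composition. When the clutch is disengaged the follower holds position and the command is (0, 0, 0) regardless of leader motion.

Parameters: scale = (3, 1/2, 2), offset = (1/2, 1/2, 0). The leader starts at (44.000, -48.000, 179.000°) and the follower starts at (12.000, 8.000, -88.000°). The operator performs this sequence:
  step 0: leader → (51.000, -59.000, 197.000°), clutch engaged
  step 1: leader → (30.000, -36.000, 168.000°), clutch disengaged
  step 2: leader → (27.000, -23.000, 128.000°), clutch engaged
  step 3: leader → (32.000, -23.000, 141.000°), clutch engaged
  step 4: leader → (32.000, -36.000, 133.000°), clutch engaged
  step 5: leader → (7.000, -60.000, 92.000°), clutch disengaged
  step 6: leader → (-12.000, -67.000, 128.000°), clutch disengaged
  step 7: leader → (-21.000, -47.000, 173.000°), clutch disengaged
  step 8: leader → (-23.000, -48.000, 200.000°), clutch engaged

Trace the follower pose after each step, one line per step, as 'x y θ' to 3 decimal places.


step 0: Δleader=(7.000, -11.000, 18.000°), engaged; cmd=(21.500, -5.000, 36.000°) → follower=(33.500, 3.000, -52.000°)
step 1: Δleader=(-21.000, 23.000, -29.000°), disengaged; cmd=(0,0,0) → follower holds at (33.500, 3.000, -52.000°)
step 2: Δleader=(-3.000, 13.000, -40.000°), engaged; cmd=(-8.500, 7.000, -80.000°) → follower=(25.000, 10.000, -132.000°)
step 3: Δleader=(5.000, 0.000, 13.000°), engaged; cmd=(15.500, 0.500, 26.000°) → follower=(40.500, 10.500, -106.000°)
step 4: Δleader=(0.000, -13.000, -8.000°), engaged; cmd=(0.500, -6.000, -16.000°) → follower=(41.000, 4.500, -122.000°)
step 5: Δleader=(-25.000, -24.000, -41.000°), disengaged; cmd=(0,0,0) → follower holds at (41.000, 4.500, -122.000°)
step 6: Δleader=(-19.000, -7.000, 36.000°), disengaged; cmd=(0,0,0) → follower holds at (41.000, 4.500, -122.000°)
step 7: Δleader=(-9.000, 20.000, 45.000°), disengaged; cmd=(0,0,0) → follower holds at (41.000, 4.500, -122.000°)
step 8: Δleader=(-2.000, -1.000, 27.000°), engaged; cmd=(-5.500, 0.000, 54.000°) → follower=(35.500, 4.500, -68.000°)

33.500 3.000 -52.000
33.500 3.000 -52.000
25.000 10.000 -132.000
40.500 10.500 -106.000
41.000 4.500 -122.000
41.000 4.500 -122.000
41.000 4.500 -122.000
41.000 4.500 -122.000
35.500 4.500 -68.000


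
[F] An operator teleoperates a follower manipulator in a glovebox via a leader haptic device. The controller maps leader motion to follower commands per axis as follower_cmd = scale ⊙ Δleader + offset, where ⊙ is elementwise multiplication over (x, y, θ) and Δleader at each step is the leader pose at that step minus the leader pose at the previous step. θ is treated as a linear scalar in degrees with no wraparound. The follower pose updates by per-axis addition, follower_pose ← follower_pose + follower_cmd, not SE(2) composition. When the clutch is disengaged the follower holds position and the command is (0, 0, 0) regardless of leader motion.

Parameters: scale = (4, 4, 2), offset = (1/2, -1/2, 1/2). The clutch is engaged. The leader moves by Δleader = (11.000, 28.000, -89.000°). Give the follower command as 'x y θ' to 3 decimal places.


axis x: 4·11.000 + 1/2 = 44.500
axis y: 4·28.000 + -1/2 = 111.500
axis θ: 2·-89.000 + 1/2 = -177.500

44.500 111.500 -177.500


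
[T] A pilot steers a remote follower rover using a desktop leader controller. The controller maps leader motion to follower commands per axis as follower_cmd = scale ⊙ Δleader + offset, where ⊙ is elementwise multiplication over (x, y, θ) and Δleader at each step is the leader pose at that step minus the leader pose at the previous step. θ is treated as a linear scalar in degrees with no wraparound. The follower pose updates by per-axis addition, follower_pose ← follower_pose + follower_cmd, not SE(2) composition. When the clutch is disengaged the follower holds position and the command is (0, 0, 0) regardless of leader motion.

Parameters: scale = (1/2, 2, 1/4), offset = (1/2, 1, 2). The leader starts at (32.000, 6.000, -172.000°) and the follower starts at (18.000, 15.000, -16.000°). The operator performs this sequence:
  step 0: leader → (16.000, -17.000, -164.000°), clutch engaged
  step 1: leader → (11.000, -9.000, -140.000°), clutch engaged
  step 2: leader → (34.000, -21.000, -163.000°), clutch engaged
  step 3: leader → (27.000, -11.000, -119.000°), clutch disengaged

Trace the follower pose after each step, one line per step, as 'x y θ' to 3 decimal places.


step 0: Δleader=(-16.000, -23.000, 8.000°), engaged; cmd=(-7.500, -45.000, 4.000°) → follower=(10.500, -30.000, -12.000°)
step 1: Δleader=(-5.000, 8.000, 24.000°), engaged; cmd=(-2.000, 17.000, 8.000°) → follower=(8.500, -13.000, -4.000°)
step 2: Δleader=(23.000, -12.000, -23.000°), engaged; cmd=(12.000, -23.000, -3.750°) → follower=(20.500, -36.000, -7.750°)
step 3: Δleader=(-7.000, 10.000, 44.000°), disengaged; cmd=(0,0,0) → follower holds at (20.500, -36.000, -7.750°)

10.500 -30.000 -12.000
8.500 -13.000 -4.000
20.500 -36.000 -7.750
20.500 -36.000 -7.750


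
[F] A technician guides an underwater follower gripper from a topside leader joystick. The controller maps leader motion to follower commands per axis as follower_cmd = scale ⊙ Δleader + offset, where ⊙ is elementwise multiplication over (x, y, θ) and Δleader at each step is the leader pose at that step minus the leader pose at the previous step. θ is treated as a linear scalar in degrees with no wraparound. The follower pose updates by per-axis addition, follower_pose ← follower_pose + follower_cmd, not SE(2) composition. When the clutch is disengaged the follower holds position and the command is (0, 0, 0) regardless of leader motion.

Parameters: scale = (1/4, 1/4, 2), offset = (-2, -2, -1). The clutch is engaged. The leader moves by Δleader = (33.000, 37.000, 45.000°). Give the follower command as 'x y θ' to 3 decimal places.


6.250 7.250 89.000

axis x: 1/4·33.000 + -2 = 6.250
axis y: 1/4·37.000 + -2 = 7.250
axis θ: 2·45.000 + -1 = 89.000


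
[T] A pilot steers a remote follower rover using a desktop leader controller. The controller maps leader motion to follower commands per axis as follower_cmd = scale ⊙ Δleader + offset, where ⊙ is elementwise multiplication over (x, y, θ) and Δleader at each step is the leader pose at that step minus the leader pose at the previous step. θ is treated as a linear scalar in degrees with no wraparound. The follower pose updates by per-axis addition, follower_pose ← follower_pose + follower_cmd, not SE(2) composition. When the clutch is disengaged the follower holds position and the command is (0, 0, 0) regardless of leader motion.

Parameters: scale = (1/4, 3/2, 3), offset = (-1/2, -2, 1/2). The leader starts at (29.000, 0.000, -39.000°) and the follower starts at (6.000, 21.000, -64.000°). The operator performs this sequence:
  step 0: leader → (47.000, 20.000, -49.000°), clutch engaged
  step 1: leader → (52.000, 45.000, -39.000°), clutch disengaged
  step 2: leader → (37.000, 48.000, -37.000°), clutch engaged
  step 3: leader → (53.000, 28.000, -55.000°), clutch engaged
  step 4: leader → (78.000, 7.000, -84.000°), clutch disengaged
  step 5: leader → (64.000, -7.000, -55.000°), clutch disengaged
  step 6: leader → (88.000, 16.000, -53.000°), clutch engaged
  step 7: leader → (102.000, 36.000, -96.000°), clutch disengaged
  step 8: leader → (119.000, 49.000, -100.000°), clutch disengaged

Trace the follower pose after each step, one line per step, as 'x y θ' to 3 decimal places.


step 0: Δleader=(18.000, 20.000, -10.000°), engaged; cmd=(4.000, 28.000, -29.500°) → follower=(10.000, 49.000, -93.500°)
step 1: Δleader=(5.000, 25.000, 10.000°), disengaged; cmd=(0,0,0) → follower holds at (10.000, 49.000, -93.500°)
step 2: Δleader=(-15.000, 3.000, 2.000°), engaged; cmd=(-4.250, 2.500, 6.500°) → follower=(5.750, 51.500, -87.000°)
step 3: Δleader=(16.000, -20.000, -18.000°), engaged; cmd=(3.500, -32.000, -53.500°) → follower=(9.250, 19.500, -140.500°)
step 4: Δleader=(25.000, -21.000, -29.000°), disengaged; cmd=(0,0,0) → follower holds at (9.250, 19.500, -140.500°)
step 5: Δleader=(-14.000, -14.000, 29.000°), disengaged; cmd=(0,0,0) → follower holds at (9.250, 19.500, -140.500°)
step 6: Δleader=(24.000, 23.000, 2.000°), engaged; cmd=(5.500, 32.500, 6.500°) → follower=(14.750, 52.000, -134.000°)
step 7: Δleader=(14.000, 20.000, -43.000°), disengaged; cmd=(0,0,0) → follower holds at (14.750, 52.000, -134.000°)
step 8: Δleader=(17.000, 13.000, -4.000°), disengaged; cmd=(0,0,0) → follower holds at (14.750, 52.000, -134.000°)

10.000 49.000 -93.500
10.000 49.000 -93.500
5.750 51.500 -87.000
9.250 19.500 -140.500
9.250 19.500 -140.500
9.250 19.500 -140.500
14.750 52.000 -134.000
14.750 52.000 -134.000
14.750 52.000 -134.000


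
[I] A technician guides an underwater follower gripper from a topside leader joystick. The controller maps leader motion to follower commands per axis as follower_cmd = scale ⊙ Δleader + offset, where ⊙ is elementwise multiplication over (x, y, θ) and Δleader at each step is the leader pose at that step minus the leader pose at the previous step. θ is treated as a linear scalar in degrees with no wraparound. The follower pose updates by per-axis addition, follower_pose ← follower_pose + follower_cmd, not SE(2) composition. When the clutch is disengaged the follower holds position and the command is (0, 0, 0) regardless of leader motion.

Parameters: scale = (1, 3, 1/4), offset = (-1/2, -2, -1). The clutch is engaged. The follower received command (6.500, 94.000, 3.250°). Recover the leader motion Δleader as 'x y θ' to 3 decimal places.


7.000 32.000 17.000

axis x: (6.500 − -1/2) / (1) = 7.000
axis y: (94.000 − -2) / (3) = 32.000
axis θ: (3.250 − -1) / (1/4) = 17.000


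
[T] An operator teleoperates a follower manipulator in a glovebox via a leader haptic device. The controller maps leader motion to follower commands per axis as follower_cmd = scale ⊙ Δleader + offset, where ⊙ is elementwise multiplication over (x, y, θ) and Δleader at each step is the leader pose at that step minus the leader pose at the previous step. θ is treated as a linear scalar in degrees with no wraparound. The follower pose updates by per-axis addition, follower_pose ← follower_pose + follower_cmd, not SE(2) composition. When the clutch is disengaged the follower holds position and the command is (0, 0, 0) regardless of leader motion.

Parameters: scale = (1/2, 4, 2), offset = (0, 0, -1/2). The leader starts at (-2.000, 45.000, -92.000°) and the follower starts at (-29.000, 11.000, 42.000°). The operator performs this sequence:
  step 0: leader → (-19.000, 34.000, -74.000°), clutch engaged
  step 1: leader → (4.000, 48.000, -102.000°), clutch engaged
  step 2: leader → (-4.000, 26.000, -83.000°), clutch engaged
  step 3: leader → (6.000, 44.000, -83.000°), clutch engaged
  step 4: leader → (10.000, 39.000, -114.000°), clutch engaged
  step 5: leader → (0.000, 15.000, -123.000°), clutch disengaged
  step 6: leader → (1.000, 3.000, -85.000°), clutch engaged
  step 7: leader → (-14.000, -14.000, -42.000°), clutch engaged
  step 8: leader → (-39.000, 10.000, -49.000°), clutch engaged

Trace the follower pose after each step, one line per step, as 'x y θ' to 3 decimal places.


-37.500 -33.000 77.500
-26.000 23.000 21.000
-30.000 -65.000 58.500
-25.000 7.000 58.000
-23.000 -13.000 -4.500
-23.000 -13.000 -4.500
-22.500 -61.000 71.000
-30.000 -129.000 156.500
-42.500 -33.000 142.000

step 0: Δleader=(-17.000, -11.000, 18.000°), engaged; cmd=(-8.500, -44.000, 35.500°) → follower=(-37.500, -33.000, 77.500°)
step 1: Δleader=(23.000, 14.000, -28.000°), engaged; cmd=(11.500, 56.000, -56.500°) → follower=(-26.000, 23.000, 21.000°)
step 2: Δleader=(-8.000, -22.000, 19.000°), engaged; cmd=(-4.000, -88.000, 37.500°) → follower=(-30.000, -65.000, 58.500°)
step 3: Δleader=(10.000, 18.000, 0.000°), engaged; cmd=(5.000, 72.000, -0.500°) → follower=(-25.000, 7.000, 58.000°)
step 4: Δleader=(4.000, -5.000, -31.000°), engaged; cmd=(2.000, -20.000, -62.500°) → follower=(-23.000, -13.000, -4.500°)
step 5: Δleader=(-10.000, -24.000, -9.000°), disengaged; cmd=(0,0,0) → follower holds at (-23.000, -13.000, -4.500°)
step 6: Δleader=(1.000, -12.000, 38.000°), engaged; cmd=(0.500, -48.000, 75.500°) → follower=(-22.500, -61.000, 71.000°)
step 7: Δleader=(-15.000, -17.000, 43.000°), engaged; cmd=(-7.500, -68.000, 85.500°) → follower=(-30.000, -129.000, 156.500°)
step 8: Δleader=(-25.000, 24.000, -7.000°), engaged; cmd=(-12.500, 96.000, -14.500°) → follower=(-42.500, -33.000, 142.000°)
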